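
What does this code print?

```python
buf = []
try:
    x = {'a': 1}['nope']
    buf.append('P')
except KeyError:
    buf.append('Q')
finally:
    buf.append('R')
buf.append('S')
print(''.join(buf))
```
QRS

finally always runs, even after exception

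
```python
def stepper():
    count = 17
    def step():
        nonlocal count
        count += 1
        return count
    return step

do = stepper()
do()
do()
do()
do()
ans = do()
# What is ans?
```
22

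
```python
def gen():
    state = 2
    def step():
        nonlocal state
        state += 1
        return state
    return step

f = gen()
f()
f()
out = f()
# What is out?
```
5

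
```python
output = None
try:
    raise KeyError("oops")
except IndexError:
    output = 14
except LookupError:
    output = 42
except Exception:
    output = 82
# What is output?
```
42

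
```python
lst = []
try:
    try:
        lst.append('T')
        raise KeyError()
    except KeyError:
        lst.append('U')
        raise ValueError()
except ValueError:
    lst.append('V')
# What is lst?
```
['T', 'U', 'V']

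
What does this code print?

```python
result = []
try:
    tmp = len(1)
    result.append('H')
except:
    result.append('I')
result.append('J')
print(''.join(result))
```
IJ

Exception raised in try, caught by bare except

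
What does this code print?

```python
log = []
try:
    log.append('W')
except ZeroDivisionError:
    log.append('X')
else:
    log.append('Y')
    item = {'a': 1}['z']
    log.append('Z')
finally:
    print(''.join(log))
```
WY

Try succeeds, else appends 'Y', KeyError in else is uncaught, finally prints before exception propagates ('Z' never appended)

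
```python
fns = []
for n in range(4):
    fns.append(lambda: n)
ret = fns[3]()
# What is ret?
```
3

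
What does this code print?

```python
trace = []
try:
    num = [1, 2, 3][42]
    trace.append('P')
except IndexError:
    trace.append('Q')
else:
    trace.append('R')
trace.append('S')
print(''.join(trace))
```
QS

else block skipped when exception is caught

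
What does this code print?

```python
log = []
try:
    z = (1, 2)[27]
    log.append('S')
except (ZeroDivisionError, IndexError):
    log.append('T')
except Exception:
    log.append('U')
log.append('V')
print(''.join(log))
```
TV

IndexError matches tuple containing it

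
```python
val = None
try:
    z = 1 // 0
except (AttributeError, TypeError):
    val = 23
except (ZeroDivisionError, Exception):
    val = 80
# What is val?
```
80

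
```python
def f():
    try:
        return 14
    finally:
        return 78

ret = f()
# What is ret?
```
78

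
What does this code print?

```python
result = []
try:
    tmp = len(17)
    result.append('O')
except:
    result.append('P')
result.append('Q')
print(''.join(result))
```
PQ

Exception raised in try, caught by bare except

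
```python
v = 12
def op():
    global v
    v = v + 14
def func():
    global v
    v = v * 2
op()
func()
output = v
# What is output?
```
52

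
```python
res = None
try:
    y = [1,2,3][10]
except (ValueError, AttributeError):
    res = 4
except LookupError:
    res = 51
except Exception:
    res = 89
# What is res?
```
51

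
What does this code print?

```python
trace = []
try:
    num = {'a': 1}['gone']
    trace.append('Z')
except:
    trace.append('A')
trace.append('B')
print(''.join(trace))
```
AB

Exception raised in try, caught by bare except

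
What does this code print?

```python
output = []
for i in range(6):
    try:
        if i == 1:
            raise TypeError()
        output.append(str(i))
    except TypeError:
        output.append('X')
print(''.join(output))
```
0X2345

Exception on i=1 caught, loop continues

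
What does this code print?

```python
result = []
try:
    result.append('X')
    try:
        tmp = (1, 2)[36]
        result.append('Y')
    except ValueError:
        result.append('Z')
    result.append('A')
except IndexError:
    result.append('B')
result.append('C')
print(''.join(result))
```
XBC

Inner handler doesn't match, propagates to outer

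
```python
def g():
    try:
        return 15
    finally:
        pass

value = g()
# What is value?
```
15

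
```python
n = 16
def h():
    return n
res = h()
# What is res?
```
16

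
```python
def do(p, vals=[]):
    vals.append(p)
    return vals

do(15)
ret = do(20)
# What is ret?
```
[15, 20]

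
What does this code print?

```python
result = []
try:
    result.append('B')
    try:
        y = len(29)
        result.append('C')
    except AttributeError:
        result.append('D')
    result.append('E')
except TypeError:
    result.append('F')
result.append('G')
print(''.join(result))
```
BFG

Inner handler doesn't match, propagates to outer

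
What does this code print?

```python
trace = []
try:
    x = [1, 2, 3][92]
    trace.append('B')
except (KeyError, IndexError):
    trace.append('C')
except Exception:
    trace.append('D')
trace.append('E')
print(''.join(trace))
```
CE

IndexError matches tuple containing it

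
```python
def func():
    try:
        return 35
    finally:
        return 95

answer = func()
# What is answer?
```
95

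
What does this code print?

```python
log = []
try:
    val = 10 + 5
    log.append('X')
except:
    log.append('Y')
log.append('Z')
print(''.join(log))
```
XZ

No exception, try block completes normally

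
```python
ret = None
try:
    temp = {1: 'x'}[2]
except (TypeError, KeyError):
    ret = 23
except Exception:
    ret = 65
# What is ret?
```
23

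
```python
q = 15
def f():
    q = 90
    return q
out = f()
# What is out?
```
90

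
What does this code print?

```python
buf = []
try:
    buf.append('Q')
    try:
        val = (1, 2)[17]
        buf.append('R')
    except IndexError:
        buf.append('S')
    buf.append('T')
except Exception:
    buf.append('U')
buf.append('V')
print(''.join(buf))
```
QSTV

Inner exception caught by inner handler, outer continues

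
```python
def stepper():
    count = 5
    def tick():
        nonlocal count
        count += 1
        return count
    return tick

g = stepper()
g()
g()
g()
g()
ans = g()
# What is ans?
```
10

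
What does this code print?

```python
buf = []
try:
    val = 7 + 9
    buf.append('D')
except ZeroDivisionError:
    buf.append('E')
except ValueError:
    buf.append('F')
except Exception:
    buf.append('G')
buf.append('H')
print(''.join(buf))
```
DH

No exception, try block completes normally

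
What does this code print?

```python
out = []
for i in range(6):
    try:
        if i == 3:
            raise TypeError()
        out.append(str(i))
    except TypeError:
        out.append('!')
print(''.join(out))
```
012!45

Exception on i=3 caught, loop continues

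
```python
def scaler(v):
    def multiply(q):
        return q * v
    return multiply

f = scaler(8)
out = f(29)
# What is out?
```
232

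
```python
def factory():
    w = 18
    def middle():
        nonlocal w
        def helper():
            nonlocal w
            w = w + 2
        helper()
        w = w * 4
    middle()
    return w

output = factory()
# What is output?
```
80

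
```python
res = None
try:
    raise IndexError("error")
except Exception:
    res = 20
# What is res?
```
20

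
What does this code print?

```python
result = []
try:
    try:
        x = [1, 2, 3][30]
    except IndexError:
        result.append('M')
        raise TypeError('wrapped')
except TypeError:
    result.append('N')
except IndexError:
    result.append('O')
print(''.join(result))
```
MN

New TypeError raised, caught by outer TypeError handler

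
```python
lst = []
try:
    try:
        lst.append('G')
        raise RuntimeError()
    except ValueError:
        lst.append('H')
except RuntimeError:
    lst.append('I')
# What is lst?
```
['G', 'I']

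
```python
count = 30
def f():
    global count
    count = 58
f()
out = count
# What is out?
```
58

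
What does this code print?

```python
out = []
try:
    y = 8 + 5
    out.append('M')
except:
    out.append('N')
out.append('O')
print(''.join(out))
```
MO

No exception, try block completes normally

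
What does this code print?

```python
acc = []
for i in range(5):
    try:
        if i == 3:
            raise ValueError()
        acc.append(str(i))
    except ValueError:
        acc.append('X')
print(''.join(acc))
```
012X4

Exception on i=3 caught, loop continues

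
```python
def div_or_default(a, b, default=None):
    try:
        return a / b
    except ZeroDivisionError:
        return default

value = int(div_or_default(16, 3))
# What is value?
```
5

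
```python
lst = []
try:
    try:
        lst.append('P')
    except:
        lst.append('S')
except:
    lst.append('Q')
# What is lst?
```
['P']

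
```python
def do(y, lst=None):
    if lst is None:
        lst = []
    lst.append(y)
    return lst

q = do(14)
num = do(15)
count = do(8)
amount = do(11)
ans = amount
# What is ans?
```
[11]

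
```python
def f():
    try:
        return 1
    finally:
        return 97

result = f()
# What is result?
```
97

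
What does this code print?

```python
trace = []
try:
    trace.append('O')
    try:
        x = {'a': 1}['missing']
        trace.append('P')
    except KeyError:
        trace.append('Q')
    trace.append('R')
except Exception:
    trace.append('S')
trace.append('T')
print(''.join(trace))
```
OQRT

Inner exception caught by inner handler, outer continues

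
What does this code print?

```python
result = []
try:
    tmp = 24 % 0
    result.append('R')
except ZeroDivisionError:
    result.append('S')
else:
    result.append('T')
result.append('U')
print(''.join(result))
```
SU

else block skipped when exception is caught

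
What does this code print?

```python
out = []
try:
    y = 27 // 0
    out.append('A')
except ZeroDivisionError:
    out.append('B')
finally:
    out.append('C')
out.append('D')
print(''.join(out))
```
BCD

finally always runs, even after exception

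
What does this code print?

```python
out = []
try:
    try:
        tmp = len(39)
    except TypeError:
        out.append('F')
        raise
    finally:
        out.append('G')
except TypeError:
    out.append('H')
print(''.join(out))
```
FGH

finally runs before re-raised exception propagates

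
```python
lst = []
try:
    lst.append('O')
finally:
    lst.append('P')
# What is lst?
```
['O', 'P']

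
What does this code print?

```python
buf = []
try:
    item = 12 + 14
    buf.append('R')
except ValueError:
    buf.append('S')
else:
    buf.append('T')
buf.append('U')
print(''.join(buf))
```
RTU

else block runs when no exception occurs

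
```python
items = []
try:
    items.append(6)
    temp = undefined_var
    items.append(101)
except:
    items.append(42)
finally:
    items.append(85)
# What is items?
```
[6, 42, 85]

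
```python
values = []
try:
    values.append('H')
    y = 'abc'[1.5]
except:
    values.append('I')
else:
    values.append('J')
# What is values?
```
['H', 'I']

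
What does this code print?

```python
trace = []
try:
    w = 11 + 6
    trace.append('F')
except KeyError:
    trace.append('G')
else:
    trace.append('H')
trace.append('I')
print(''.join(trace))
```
FHI

else block runs when no exception occurs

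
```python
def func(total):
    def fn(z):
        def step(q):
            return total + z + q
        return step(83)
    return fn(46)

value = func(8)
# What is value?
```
137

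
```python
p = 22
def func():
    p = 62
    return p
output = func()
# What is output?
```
62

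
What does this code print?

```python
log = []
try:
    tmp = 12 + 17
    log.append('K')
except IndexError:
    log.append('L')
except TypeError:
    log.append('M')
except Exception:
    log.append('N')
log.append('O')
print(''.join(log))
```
KO

No exception, try block completes normally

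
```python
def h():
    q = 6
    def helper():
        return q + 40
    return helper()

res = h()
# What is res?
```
46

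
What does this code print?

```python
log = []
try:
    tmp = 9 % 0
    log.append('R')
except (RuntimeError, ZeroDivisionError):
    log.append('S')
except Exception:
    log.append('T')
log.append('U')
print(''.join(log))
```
SU

ZeroDivisionError matches tuple containing it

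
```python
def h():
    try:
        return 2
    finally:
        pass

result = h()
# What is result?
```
2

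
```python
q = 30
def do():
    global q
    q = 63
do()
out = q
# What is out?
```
63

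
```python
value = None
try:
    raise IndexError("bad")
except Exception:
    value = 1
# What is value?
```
1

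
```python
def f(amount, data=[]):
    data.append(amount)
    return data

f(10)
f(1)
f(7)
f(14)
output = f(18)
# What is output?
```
[10, 1, 7, 14, 18]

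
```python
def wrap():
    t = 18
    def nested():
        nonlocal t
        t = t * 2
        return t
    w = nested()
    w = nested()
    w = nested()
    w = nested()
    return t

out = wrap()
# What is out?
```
288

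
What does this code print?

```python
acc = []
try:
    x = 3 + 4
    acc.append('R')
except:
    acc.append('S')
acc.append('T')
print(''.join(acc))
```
RT

No exception, try block completes normally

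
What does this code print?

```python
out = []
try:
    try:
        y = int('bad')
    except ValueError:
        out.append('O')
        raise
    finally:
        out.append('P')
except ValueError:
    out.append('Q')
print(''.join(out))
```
OPQ

finally runs before re-raised exception propagates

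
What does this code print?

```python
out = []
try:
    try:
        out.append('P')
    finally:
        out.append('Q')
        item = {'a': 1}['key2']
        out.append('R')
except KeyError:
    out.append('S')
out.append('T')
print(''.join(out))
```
PQST

Exception in inner finally caught by outer except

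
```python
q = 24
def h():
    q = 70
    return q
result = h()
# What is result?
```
70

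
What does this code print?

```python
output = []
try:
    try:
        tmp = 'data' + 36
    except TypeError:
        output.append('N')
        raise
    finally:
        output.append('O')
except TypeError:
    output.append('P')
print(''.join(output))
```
NOP

finally runs before re-raised exception propagates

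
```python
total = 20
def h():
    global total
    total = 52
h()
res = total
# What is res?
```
52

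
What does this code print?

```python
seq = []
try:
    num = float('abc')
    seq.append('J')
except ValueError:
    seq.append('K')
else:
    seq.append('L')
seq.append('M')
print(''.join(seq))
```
KM

else block skipped when exception is caught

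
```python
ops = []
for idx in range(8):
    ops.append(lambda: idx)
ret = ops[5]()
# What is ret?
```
7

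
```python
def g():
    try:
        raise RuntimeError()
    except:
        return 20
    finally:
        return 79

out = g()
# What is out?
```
79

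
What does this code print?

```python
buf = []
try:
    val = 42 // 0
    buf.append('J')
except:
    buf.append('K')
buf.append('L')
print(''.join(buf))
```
KL

Exception raised in try, caught by bare except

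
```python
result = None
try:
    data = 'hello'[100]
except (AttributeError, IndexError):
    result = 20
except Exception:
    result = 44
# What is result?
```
20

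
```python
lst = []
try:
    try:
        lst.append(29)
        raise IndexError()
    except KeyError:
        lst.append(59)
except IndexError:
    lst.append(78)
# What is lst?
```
[29, 78]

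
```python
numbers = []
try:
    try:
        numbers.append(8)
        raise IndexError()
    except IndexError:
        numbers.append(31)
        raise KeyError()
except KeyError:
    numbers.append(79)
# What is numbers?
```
[8, 31, 79]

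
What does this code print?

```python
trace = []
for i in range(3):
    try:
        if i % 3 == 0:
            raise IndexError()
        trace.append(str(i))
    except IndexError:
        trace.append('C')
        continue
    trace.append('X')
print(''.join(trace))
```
C1X2X

continue in except skips rest of loop body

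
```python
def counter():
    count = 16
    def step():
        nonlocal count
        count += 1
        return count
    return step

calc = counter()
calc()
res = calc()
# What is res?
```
18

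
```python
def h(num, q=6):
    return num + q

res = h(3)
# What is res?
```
9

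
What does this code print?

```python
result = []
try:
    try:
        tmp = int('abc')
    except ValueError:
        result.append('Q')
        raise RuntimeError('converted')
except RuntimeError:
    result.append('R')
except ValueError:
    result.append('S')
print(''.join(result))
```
QR

New RuntimeError raised, caught by outer RuntimeError handler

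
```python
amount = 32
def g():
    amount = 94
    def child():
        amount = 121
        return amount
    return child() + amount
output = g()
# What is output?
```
215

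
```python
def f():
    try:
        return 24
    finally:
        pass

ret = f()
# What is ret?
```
24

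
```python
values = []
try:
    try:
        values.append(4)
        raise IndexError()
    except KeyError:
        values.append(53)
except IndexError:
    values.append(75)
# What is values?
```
[4, 75]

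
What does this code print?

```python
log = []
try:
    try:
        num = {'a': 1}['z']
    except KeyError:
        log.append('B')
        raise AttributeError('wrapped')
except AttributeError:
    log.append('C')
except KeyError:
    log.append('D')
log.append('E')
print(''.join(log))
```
BCE

AttributeError raised and caught, original KeyError not re-raised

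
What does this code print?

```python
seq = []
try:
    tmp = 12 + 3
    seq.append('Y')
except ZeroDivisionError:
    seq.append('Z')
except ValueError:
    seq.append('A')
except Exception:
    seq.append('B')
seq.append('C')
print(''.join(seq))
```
YC

No exception, try block completes normally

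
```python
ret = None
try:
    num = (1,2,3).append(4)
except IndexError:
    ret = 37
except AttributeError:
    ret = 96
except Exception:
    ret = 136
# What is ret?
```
96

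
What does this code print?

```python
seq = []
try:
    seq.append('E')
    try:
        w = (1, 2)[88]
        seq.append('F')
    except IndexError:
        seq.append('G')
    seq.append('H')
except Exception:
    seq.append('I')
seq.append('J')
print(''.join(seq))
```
EGHJ

Inner exception caught by inner handler, outer continues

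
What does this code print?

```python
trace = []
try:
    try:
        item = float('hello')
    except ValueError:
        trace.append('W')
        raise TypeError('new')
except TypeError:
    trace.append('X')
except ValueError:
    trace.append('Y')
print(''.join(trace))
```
WX

New TypeError raised, caught by outer TypeError handler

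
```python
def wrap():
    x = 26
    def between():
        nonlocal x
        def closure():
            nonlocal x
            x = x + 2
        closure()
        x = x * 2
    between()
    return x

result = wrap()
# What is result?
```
56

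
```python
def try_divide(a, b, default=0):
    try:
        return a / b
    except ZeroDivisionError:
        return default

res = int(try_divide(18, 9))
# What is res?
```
2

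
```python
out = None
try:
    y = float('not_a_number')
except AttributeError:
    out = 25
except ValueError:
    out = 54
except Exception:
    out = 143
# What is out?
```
54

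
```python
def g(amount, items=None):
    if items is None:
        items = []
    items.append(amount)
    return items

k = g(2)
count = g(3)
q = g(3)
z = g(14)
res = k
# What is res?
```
[2]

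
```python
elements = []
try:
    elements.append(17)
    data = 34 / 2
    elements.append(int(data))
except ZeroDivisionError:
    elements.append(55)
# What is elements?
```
[17, 17]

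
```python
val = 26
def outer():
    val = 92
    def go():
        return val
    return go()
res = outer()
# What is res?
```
92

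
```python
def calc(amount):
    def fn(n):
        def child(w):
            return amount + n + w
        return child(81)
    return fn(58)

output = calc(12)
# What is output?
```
151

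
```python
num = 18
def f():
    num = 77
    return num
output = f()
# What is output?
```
77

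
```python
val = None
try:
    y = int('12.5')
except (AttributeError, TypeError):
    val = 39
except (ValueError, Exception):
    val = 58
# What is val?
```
58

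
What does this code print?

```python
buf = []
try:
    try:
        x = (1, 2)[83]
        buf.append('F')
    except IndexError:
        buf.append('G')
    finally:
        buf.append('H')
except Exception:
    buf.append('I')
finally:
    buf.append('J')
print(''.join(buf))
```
GHJ

Both finally blocks run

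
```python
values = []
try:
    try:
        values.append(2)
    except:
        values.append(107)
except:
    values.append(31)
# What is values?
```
[2]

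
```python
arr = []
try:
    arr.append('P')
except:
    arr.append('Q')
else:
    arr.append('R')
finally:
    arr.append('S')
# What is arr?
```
['P', 'R', 'S']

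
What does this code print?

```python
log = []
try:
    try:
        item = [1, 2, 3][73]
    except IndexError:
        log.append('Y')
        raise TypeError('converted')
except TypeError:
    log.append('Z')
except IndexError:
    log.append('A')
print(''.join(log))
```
YZ

New TypeError raised, caught by outer TypeError handler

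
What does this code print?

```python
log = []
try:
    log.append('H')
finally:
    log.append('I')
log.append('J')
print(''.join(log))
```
HIJ

try/finally without except, no exception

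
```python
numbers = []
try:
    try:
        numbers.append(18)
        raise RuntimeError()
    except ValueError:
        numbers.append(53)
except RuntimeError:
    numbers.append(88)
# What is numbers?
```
[18, 88]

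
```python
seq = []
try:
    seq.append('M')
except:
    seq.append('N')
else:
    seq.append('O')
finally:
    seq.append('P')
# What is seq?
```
['M', 'O', 'P']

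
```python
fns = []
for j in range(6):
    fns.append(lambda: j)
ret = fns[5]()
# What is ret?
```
5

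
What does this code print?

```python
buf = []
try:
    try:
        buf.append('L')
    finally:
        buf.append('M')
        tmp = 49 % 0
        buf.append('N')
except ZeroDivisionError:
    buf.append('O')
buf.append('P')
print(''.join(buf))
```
LMOP

Exception in inner finally caught by outer except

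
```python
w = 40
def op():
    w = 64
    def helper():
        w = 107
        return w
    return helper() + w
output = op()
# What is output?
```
171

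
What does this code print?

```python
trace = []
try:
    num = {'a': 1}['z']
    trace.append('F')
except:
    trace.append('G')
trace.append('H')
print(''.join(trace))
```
GH

Exception raised in try, caught by bare except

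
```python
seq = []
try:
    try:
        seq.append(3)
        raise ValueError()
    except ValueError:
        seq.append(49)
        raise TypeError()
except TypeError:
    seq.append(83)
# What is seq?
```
[3, 49, 83]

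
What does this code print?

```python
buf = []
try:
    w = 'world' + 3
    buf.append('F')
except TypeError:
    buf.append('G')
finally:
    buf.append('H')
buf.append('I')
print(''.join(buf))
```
GHI

finally always runs, even after exception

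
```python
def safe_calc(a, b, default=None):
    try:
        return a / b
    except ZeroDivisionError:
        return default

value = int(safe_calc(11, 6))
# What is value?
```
1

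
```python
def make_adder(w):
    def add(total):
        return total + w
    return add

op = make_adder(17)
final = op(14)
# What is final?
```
31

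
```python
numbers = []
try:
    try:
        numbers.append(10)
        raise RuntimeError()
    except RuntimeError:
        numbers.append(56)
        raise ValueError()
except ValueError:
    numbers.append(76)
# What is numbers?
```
[10, 56, 76]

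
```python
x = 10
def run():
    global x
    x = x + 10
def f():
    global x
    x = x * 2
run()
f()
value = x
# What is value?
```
40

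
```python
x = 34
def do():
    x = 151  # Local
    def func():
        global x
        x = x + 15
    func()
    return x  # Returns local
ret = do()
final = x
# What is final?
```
49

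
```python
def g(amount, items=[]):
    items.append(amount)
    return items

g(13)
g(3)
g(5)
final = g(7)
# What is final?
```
[13, 3, 5, 7]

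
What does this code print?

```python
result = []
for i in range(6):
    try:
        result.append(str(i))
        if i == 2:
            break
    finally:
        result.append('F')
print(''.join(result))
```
0F1F2F

finally runs even when breaking out of loop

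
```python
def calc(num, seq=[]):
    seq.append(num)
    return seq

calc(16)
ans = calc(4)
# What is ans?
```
[16, 4]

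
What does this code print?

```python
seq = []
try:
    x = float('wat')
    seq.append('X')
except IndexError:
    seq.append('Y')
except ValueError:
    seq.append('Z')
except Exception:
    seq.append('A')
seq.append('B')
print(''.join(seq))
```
ZB

ValueError matches before generic Exception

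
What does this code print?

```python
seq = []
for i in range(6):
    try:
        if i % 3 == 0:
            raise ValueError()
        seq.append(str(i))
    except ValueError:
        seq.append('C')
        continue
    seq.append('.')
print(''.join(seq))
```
C1.2.C4.5.

continue in except skips rest of loop body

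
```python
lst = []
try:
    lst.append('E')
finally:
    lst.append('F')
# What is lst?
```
['E', 'F']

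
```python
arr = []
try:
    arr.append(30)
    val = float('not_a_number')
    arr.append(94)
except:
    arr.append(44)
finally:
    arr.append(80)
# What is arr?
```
[30, 44, 80]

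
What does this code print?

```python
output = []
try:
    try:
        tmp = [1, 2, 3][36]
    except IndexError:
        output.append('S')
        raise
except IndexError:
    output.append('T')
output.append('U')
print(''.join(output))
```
STU

raise without argument re-raises current exception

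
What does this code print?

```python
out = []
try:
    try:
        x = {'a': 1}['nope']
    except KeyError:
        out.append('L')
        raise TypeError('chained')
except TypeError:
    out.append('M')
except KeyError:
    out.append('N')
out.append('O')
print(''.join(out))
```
LMO

TypeError raised and caught, original KeyError not re-raised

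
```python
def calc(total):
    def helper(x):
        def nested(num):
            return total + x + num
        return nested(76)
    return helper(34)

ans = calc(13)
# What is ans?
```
123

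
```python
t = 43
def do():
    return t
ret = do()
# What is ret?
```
43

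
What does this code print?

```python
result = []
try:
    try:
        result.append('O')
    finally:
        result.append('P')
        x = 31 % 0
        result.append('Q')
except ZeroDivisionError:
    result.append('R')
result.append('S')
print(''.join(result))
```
OPRS

Exception in inner finally caught by outer except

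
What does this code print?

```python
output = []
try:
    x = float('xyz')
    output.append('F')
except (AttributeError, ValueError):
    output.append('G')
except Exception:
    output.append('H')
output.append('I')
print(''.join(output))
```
GI

ValueError matches tuple containing it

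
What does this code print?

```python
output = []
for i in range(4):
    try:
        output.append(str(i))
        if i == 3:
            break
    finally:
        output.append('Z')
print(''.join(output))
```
0Z1Z2Z3Z

finally runs even when breaking out of loop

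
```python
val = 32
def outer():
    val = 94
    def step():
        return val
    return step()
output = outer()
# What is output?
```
94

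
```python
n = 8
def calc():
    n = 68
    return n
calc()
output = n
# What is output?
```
8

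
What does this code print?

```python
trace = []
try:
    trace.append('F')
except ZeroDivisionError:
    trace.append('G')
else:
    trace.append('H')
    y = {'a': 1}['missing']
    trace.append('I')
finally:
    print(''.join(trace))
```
FH

Try succeeds, else appends 'H', KeyError in else is uncaught, finally prints before exception propagates ('I' never appended)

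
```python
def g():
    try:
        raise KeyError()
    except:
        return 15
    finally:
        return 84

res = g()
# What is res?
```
84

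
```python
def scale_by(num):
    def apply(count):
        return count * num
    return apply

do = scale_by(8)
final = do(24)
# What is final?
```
192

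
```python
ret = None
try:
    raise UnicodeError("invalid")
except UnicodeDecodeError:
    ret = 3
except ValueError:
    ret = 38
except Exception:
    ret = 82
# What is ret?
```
38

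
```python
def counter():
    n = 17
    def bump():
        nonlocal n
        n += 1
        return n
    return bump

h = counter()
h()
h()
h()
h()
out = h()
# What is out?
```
22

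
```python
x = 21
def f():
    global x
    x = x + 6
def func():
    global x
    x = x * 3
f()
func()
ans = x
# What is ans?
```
81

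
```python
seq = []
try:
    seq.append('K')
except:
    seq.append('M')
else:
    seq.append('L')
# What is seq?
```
['K', 'L']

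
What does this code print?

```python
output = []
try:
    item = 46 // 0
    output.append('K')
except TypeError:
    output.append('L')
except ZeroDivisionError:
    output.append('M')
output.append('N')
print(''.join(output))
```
MN

ZeroDivisionError is caught by its specific handler, not TypeError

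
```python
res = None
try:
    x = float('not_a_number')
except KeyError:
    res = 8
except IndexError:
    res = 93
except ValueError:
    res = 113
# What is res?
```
113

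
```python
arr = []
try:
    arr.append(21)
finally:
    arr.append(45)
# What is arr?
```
[21, 45]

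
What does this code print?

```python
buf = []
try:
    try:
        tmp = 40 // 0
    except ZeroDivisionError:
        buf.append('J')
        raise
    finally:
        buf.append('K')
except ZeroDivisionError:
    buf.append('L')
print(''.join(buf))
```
JKL

finally runs before re-raised exception propagates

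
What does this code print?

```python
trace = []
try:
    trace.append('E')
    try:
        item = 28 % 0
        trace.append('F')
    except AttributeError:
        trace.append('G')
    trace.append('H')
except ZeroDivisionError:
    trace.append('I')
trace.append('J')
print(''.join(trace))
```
EIJ

Inner handler doesn't match, propagates to outer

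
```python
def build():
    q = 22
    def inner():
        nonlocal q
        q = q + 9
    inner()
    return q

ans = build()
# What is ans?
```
31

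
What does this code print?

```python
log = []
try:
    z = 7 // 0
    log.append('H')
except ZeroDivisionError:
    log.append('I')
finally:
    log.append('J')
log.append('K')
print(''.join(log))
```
IJK

finally always runs, even after exception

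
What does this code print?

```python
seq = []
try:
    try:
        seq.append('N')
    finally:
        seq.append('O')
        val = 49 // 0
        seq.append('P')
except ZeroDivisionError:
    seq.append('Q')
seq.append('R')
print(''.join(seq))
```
NOQR

Exception in inner finally caught by outer except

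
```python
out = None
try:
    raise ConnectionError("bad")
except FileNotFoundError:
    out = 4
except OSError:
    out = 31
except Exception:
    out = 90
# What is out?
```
31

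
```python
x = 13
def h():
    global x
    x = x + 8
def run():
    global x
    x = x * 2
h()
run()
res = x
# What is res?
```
42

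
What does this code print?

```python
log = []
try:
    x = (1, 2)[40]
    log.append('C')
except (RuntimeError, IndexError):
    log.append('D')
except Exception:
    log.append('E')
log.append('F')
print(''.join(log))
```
DF

IndexError matches tuple containing it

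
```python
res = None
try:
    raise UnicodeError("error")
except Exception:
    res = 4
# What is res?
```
4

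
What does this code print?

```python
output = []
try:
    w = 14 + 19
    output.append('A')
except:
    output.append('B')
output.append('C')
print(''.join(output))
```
AC

No exception, try block completes normally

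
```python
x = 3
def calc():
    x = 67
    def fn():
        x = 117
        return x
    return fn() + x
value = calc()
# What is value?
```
184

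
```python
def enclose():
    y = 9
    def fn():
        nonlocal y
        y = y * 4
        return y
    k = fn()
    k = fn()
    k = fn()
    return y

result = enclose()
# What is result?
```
576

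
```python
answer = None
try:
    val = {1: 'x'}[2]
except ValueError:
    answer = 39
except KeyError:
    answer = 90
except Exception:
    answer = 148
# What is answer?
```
90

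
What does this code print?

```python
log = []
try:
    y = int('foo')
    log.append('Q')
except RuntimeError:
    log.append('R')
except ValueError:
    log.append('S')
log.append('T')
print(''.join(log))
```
ST

ValueError is caught by its specific handler, not RuntimeError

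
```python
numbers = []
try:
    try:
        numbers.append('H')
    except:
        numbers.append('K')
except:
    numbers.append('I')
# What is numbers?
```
['H']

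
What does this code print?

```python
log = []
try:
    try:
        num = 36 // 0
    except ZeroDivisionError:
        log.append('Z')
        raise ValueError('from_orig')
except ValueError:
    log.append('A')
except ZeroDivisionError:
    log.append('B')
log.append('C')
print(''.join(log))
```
ZAC

ValueError raised and caught, original ZeroDivisionError not re-raised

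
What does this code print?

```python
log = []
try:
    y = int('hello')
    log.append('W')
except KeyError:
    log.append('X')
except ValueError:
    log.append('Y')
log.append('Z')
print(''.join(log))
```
YZ

ValueError is caught by its specific handler, not KeyError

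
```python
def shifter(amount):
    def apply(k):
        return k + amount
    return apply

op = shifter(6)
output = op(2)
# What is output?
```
8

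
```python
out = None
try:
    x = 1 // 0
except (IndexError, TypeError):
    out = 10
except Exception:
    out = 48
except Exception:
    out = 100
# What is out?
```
48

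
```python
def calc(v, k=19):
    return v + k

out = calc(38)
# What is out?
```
57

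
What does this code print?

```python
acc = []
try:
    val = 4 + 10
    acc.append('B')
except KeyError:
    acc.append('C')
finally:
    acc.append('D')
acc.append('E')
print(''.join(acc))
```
BDE

finally runs after normal execution too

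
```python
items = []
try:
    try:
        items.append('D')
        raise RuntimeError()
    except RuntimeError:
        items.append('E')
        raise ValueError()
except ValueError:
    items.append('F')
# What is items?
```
['D', 'E', 'F']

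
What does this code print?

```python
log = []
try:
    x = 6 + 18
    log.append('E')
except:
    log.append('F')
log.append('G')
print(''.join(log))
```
EG

No exception, try block completes normally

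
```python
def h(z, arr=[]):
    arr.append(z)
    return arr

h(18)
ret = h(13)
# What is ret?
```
[18, 13]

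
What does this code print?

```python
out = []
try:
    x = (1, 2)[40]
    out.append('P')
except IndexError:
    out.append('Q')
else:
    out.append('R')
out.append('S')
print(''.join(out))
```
QS

else block skipped when exception is caught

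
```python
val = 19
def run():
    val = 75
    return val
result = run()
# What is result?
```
75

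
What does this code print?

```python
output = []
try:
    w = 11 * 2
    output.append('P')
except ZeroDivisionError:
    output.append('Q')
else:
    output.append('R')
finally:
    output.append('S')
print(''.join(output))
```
PRS

else runs before finally when no exception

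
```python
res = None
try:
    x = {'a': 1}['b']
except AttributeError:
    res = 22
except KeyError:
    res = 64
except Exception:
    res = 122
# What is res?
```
64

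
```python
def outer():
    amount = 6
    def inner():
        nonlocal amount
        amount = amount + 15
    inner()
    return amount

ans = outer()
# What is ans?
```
21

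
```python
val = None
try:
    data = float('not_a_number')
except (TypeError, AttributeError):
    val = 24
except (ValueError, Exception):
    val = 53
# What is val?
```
53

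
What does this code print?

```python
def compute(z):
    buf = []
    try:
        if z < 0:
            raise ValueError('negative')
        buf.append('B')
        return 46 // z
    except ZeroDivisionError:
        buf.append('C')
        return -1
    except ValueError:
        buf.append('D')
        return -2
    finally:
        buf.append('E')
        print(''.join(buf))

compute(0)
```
BCE

z=0 causes ZeroDivisionError, caught, finally prints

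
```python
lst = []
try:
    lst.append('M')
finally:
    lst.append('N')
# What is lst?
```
['M', 'N']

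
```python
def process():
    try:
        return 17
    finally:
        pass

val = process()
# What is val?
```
17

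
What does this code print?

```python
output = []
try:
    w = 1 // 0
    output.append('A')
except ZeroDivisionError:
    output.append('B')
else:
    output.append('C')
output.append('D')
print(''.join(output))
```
BD

else block skipped when exception is caught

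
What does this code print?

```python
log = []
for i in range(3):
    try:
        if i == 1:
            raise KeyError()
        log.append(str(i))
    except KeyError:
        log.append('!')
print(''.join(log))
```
0!2

Exception on i=1 caught, loop continues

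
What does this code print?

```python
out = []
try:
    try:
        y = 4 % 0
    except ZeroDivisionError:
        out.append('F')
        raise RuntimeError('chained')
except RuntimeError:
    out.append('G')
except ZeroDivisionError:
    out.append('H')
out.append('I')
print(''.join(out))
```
FGI

RuntimeError raised and caught, original ZeroDivisionError not re-raised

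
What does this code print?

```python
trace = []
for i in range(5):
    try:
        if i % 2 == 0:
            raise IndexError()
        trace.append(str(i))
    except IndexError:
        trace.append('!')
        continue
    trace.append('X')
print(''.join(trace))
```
!1X!3X!

continue in except skips rest of loop body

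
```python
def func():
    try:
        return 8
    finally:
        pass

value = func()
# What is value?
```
8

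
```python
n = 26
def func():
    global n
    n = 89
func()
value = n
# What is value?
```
89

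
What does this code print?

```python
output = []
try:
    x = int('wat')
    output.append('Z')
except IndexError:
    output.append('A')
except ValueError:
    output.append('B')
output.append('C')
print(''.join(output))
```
BC

ValueError is caught by its specific handler, not IndexError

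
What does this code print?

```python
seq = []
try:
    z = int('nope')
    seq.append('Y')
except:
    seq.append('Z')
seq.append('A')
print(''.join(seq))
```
ZA

Exception raised in try, caught by bare except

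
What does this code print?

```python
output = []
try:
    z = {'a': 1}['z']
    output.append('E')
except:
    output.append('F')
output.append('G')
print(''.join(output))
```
FG

Exception raised in try, caught by bare except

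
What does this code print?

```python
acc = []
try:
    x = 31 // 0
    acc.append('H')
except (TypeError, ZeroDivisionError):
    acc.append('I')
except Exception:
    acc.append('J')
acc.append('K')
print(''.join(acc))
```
IK

ZeroDivisionError matches tuple containing it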